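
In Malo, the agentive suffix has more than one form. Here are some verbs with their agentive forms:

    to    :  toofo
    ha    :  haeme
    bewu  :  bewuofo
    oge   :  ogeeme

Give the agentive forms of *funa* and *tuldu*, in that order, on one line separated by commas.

funaeme, tulduofo

The pattern is rounding harmony: -ofo when the last vowel of the stem is a rounded vowel (*to*, *bewu*); -eme when the last vowel of the stem is an unrounded vowel (*ha*, *oge*).
*funa* — last vowel /a/ (an unrounded vowel) → -eme → *funaeme*.
*tuldu* — last vowel /u/ (a rounded vowel) → -ofo → *tulduofo*.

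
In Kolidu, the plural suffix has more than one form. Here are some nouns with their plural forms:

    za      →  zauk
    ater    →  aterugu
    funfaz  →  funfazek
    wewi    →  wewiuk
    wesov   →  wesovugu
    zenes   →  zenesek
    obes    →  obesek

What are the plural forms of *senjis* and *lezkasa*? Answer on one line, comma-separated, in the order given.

Looking at the final sound of each stem: -ek when the stem ends in a sibilant (*funfaz*, *zenes*, *obes*); -ugu when the stem ends in a non-sibilant consonant (*ater*, *wesov*); -uk when the stem ends in a vowel (*za*, *wewi*).
*senjis* — final sound /s/ (a sibilant) → -ek → *senjisek*.
*lezkasa*: final sound = /a/, a vowel → -uk → *lezkasauk*.

senjisek, lezkasauk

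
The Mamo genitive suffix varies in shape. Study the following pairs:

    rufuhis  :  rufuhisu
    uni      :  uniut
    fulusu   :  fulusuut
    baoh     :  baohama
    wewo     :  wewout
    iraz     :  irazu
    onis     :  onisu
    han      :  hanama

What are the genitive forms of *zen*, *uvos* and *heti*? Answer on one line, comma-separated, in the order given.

The pattern is sibilance of the final sound: -u when the stem ends in a sibilant (*rufuhis*, *iraz*, *onis*); -ama when the stem ends in a non-sibilant consonant (*baoh*, *han*); -ut when the stem ends in a vowel (*uni*, *fulusu*, *wewo*).
*zen* — final sound /n/ (a non-sibilant consonant) → -ama → *zenama*.
Since the final sound of *uvos* is /s/ (a sibilant), it takes -u, giving *uvosu*.
The final sound of *heti* is /i/, which is a vowel, so the suffix is -ut, giving *hetiut*.

zenama, uvosu, hetiut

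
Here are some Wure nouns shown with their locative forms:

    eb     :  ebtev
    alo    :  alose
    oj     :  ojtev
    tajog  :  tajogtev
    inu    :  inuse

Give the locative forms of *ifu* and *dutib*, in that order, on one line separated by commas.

The suffix is conditioned by the final sound: -tev when the stem ends in a consonant (*eb*, *oj*, *tajog*); -se when the stem ends in a vowel (*alo*, *inu*).
*ifu* — final sound /u/ (a vowel) → -se → *ifuse*.
*dutib*: final sound = /b/, a consonant → -tev → *dutibtev*.

ifuse, dutibtev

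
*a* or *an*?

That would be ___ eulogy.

a

The indefinite article is chosen by the initial *sound* of the following word, not its spelling.
*eulogy* begins with the sound /juː/ (eu pronounced /juː/) — a consonant sound.
So the article is *a*: That would be a eulogy.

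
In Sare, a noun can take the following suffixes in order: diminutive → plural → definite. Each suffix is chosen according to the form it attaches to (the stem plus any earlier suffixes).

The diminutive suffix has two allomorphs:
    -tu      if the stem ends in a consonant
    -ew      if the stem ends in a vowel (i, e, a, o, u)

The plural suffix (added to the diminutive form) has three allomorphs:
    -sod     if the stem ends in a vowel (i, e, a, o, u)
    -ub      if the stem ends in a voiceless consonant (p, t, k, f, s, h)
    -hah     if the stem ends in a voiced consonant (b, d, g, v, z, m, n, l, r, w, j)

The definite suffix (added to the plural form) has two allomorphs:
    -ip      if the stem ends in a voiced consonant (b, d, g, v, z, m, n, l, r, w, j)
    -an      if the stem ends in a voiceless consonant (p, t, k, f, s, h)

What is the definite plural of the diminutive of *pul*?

Since the final sound of *pul* is /l/ (a consonant), it takes -tu, giving *pultu*.
The diminutive form *pultu*: final sound = /u/, a vowel → -sod → *pultusod*.
The plural form *pultusod* — final consonant /d/ (voiced) → -ip → *pultusodip*.

pultusodip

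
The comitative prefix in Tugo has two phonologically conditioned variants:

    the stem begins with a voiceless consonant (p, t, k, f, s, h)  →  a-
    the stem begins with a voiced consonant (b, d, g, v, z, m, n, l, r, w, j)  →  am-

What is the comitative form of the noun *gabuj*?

amgabuj

*gabuj*: first consonant = /g/, voiced → am- → *amgabuj*.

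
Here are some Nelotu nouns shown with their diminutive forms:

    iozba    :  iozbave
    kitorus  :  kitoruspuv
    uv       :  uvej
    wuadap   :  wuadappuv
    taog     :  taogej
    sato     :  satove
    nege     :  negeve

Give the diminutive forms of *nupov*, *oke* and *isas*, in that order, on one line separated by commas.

The alternation tracks the final sound of the stem — -puv when the stem ends in a voiceless consonant (*kitorus*, *wuadap*); -ej when the stem ends in a voiced consonant (*uv*, *taog*); -ve when the stem ends in a vowel (*iozba*, *sato*, *nege*).
The final sound of *nupov* is /v/, which is a voiced consonant, so the suffix is -ej, giving *nupovej*.
The final sound of *oke* is /e/, which is a vowel, so the suffix is -ve, giving *okeve*.
*isas*: final sound = /s/, a voiceless consonant → -puv → *isaspuv*.

nupovej, okeve, isaspuv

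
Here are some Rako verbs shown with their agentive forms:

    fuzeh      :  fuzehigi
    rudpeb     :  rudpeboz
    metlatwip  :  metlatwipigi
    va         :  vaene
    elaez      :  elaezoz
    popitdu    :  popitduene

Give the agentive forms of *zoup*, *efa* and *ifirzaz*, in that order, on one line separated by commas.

zoupigi, efaene, ifirzazoz

The pattern is voicing of the final sound: -igi when the stem ends in a voiceless consonant (*fuzeh*, *metlatwip*); -oz when the stem ends in a voiced consonant (*rudpeb*, *elaez*); -ene when the stem ends in a vowel (*va*, *popitdu*).
Since the final sound of *zoup* is /p/ (a voiceless consonant), it takes -igi, giving *zoupigi*.
Since the final sound of *efa* is /a/ (a vowel), it takes -ene, giving *efaene*.
The final sound of *ifirzaz* is /z/, which is a voiced consonant, so the suffix is -oz, giving *ifirzazoz*.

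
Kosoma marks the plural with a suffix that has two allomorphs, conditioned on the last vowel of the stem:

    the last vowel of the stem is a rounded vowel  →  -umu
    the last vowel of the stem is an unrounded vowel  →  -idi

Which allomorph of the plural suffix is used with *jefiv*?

-idi

The last vowel of *jefiv* is /i/, which is an unrounded vowel, so the suffix is -idi.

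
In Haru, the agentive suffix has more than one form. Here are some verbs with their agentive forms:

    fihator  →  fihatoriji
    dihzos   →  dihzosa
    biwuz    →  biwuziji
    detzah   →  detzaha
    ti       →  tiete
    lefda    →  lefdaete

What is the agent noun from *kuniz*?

kuniziji

The alternation tracks the final sound of the stem — -a when the stem ends in a voiceless consonant (*dihzos*, *detzah*); -iji when the stem ends in a voiced consonant (*fihator*, *biwuz*); -ete when the stem ends in a vowel (*ti*, *lefda*).
Since the final sound of *kuniz* is /z/ (a voiced consonant), it takes -iji, giving *kuniziji*.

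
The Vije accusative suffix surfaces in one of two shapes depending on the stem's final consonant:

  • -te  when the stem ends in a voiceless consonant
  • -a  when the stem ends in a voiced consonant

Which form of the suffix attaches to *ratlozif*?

-te

The final consonant of *ratlozif* is /f/, which is voiceless, so the suffix is -te.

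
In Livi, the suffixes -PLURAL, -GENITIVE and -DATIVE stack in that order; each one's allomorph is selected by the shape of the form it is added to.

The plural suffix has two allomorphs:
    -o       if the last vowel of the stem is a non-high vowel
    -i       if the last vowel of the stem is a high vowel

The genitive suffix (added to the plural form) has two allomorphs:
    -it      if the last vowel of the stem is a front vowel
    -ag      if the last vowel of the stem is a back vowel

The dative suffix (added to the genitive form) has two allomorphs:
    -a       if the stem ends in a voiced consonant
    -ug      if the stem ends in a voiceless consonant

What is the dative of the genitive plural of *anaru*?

anaruiitug

*anaru*: last vowel = /u/, a high vowel → -i → *anarui*.
The plural form *anarui* — last vowel /i/ (a front vowel) → -it → *anaruiit*.
The final consonant of the genitive form *anaruiit* is /t/, which is voiceless, so the dative suffix is -ug, giving *anaruiitug*.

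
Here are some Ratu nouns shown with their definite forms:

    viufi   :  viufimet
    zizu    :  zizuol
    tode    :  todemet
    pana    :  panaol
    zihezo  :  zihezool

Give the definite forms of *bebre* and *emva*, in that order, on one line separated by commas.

Looking at the last vowel of each stem: -met when the last vowel of the stem is a front vowel (*viufi*, *tode*); -ol when the last vowel of the stem is a back vowel (*zizu*, *pana*, *zihezo*).
Since the last vowel of *bebre* is /e/ (a front vowel), it takes -met, giving *bebremet*.
*emva* — last vowel /a/ (a back vowel) → -ol → *emvaol*.

bebremet, emvaol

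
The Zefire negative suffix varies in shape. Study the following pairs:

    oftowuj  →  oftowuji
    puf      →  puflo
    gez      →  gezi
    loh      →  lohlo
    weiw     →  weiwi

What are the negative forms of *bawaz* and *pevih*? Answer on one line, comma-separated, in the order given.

bawazi, pevihlo

The pattern is voicing of the final consonant: -lo when the stem ends in a voiceless consonant (*puf*, *loh*); -i when the stem ends in a voiced consonant (*oftowuj*, *gez*, *weiw*).
*bawaz* — final consonant /z/ (voiced) → -i → *bawazi*.
Since the final consonant of *pevih* is /h/ (voiceless), it takes -lo, giving *pevihlo*.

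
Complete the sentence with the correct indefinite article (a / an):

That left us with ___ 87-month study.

The indefinite article is chosen by the initial *sound* of the following word, not its spelling.
The number *87* is spoken "eighty-…", beginning with /ˈeɪti/ — a vowel sound.
So the article is *an*: That left us with an 87-month study.

an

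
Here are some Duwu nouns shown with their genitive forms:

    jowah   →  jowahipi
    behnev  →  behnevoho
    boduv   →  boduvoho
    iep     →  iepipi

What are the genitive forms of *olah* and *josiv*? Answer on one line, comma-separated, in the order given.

The pattern is voicing of the final consonant: -ipi when the stem ends in a voiceless consonant (*jowah*, *iep*); -oho when the stem ends in a voiced consonant (*behnev*, *boduv*).
*olah* — final consonant /h/ (voiceless) → -ipi → *olahipi*.
The final consonant of *josiv* is /v/, which is voiced, so the suffix is -oho, giving *josivoho*.

olahipi, josivoho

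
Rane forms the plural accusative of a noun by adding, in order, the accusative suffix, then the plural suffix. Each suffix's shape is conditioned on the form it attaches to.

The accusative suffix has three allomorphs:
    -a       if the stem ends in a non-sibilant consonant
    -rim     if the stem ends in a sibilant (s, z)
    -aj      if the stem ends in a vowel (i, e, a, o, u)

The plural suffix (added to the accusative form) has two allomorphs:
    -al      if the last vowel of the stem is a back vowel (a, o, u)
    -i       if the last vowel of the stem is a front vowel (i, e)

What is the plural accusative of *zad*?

The final sound of *zad* is /d/, which is a non-sibilant consonant, so the accusative suffix is -a, giving *zada*.
The accusative form *zada*: last vowel = /a/, a back vowel → -al → *zadaal*.

zadaal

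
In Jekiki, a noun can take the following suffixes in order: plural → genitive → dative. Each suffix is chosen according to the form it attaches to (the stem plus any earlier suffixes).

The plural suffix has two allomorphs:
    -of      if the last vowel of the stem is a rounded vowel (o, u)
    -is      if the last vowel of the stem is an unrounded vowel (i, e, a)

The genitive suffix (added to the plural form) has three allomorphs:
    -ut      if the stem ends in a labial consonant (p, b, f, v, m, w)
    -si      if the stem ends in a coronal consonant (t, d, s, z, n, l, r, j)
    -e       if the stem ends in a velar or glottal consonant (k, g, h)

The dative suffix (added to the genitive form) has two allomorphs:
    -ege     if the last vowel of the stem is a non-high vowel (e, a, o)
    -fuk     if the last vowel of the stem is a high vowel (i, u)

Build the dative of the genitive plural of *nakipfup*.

*nakipfup*: last vowel = /u/, a rounded vowel → -of → *nakipfupof*.
The plural form *nakipfupof* — final consonant /f/ (labial) → -ut → *nakipfupofut*.
Since the last vowel of the genitive form *nakipfupofut* is /u/ (a high vowel), it takes -fuk, giving *nakipfupofutfuk*.

nakipfupofutfuk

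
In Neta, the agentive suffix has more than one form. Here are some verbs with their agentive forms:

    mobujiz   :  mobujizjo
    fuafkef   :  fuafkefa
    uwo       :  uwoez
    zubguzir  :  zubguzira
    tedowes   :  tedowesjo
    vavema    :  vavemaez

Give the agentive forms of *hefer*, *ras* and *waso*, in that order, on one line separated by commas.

Looking at the final sound of each stem: -jo when the stem ends in a sibilant (*mobujiz*, *tedowes*); -a when the stem ends in a non-sibilant consonant (*fuafkef*, *zubguzir*); -ez when the stem ends in a vowel (*uwo*, *vavema*).
*hefer*: final sound = /r/, a non-sibilant consonant → -a → *hefera*.
*ras*: final sound = /s/, a sibilant → -jo → *rasjo*.
Since the final sound of *waso* is /o/ (a vowel), it takes -ez, giving *wasoez*.

hefera, rasjo, wasoez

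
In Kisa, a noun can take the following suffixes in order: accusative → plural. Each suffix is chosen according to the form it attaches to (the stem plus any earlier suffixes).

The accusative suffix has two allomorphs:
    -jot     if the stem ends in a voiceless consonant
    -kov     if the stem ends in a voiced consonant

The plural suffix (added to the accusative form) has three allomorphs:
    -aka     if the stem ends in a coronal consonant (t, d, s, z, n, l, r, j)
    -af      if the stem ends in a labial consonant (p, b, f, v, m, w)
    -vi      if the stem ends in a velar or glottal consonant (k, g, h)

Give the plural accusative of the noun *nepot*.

*nepot* — final consonant /t/ (voiceless) → -jot → *nepotjot*.
Since the final consonant of the accusative form *nepotjot* is /t/ (coronal), it takes -aka, giving *nepotjotaka*.

nepotjotaka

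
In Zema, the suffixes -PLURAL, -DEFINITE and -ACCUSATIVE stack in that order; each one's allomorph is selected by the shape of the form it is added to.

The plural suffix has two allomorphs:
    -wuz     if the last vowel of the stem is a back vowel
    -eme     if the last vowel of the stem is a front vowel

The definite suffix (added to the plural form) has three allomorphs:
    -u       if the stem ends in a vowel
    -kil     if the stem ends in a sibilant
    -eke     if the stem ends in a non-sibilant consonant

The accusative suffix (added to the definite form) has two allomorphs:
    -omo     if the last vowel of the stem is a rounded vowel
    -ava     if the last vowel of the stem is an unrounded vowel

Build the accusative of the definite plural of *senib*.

*senib* — last vowel /i/ (a front vowel) → -eme → *senibeme*.
The plural form *senibeme*: final sound = /e/, a vowel → -u → *senibemeu*.
The definite form *senibemeu* — last vowel /u/ (a rounded vowel) → -omo → *senibemeuomo*.

senibemeuomo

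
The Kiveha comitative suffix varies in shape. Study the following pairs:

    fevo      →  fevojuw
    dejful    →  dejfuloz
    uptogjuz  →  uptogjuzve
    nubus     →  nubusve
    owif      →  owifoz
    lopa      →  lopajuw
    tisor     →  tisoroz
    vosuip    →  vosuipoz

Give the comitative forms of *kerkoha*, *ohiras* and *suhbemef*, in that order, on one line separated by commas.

The suffix is conditioned by the final sound: -ve when the stem ends in a sibilant (*uptogjuz*, *nubus*); -oz when the stem ends in a non-sibilant consonant (*dejful*, *owif*, *tisor*, *vosuip*); -juw when the stem ends in a vowel (*fevo*, *lopa*).
*kerkoha* — final sound /a/ (a vowel) → -juw → *kerkohajuw*.
*ohiras*: final sound = /s/, a sibilant → -ve → *ohirasve*.
*suhbemef*: final sound = /f/, a non-sibilant consonant → -oz → *suhbemefoz*.

kerkohajuw, ohirasve, suhbemefoz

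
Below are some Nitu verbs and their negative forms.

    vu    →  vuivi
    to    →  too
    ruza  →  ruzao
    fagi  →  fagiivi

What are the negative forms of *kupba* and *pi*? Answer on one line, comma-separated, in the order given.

The alternation tracks the last vowel of the stem — -ivi when the last vowel of the stem is a high vowel (*vu*, *fagi*); -o when the last vowel of the stem is a non-high vowel (*to*, *ruza*).
Since the last vowel of *kupba* is /a/ (a non-high vowel), it takes -o, giving *kupbao*.
The last vowel of *pi* is /i/, which is a high vowel, so the suffix is -ivi, giving *piivi*.

kupbao, piivi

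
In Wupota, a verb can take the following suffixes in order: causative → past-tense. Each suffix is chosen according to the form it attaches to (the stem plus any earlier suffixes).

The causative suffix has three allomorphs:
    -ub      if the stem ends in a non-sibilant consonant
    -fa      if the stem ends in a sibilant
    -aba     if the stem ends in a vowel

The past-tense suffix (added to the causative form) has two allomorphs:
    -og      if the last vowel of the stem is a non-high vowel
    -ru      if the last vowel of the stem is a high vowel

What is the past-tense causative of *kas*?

kasfaog

The final sound of *kas* is /s/, which is a sibilant, so the causative suffix is -fa, giving *kasfa*.
Since the last vowel of the causative form *kasfa* is /a/ (a non-high vowel), it takes -og, giving *kasfaog*.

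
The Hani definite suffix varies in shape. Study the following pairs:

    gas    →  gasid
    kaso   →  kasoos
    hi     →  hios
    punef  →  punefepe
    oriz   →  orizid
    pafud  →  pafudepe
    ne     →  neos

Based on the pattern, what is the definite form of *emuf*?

emufepe

The alternation tracks the final sound of the stem — -id when the stem ends in a sibilant (*gas*, *oriz*); -epe when the stem ends in a non-sibilant consonant (*punef*, *pafud*); -os when the stem ends in a vowel (*kaso*, *hi*, *ne*).
*emuf*: final sound = /f/, a non-sibilant consonant → -epe → *emufepe*.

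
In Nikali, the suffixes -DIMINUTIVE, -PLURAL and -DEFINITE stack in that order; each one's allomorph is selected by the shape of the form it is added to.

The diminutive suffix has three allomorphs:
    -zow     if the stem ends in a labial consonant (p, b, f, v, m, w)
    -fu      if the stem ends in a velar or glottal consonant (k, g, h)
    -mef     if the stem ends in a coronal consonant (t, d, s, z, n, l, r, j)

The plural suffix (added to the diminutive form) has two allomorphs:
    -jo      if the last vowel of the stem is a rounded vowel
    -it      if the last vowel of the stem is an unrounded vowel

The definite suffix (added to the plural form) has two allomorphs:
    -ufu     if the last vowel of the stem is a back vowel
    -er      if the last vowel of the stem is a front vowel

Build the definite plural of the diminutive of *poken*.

pokenmefiter

Since the final consonant of *poken* is /n/ (coronal), it takes -mef, giving *pokenmef*.
The last vowel of the diminutive form *pokenmef* is /e/, which is an unrounded vowel, so the plural suffix is -it, giving *pokenmefit*.
The last vowel of the plural form *pokenmefit* is /i/, which is a front vowel, so the definite suffix is -er, giving *pokenmefiter*.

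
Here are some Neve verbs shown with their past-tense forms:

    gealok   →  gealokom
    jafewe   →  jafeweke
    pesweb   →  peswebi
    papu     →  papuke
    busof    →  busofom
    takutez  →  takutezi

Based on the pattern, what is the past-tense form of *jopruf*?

joprufom

The pattern is voicing of the final sound: -om when the stem ends in a voiceless consonant (*gealok*, *busof*); -i when the stem ends in a voiced consonant (*pesweb*, *takutez*); -ke when the stem ends in a vowel (*jafewe*, *papu*).
*jopruf* — final sound /f/ (a voiceless consonant) → -om → *joprufom*.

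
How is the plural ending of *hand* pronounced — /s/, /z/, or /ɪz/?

/z/

The stem *hand* ends in a voiced non-sibilant sound.
The plural suffix surfaces as /ɪz/ after sibilants, /s/ after other voiceless consonants, and /z/ after other voiced sounds.
So the plural -s on *hand* is pronounced /z/.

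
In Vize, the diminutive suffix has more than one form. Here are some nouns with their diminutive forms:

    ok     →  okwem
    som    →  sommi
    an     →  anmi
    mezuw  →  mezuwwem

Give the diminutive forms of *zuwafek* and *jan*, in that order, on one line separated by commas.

The pattern is nasality of the final consonant: -mi when the stem ends in a nasal (*som*, *an*); -wem when the stem ends in a non-nasal consonant (*ok*, *mezuw*).
Since the final consonant of *zuwafek* is /k/ (non-nasal), it takes -wem, giving *zuwafekwem*.
*jan* — final consonant /n/ (a nasal) → -mi → *janmi*.

zuwafekwem, janmi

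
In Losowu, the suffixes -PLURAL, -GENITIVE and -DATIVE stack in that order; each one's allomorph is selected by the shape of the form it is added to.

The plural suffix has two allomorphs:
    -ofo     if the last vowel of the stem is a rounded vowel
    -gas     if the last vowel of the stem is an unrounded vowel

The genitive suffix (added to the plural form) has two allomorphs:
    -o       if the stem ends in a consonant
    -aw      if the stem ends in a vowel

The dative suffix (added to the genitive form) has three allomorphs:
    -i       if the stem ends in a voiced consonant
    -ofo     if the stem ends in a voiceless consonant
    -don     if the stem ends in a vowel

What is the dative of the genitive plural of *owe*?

owegasodon

The last vowel of *owe* is /e/, which is an unrounded vowel, so the plural suffix is -gas, giving *owegas*.
Since the final sound of the plural form *owegas* is /s/ (a consonant), it takes -o, giving *owegaso*.
The genitive form *owegaso* — final sound /o/ (a vowel) → -don → *owegasodon*.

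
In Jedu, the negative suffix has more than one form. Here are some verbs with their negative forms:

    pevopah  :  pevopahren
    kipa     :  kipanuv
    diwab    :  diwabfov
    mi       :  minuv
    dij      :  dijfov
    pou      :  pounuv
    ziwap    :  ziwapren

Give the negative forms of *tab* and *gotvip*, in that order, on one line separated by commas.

The suffix is conditioned by the final sound: -ren when the stem ends in a voiceless consonant (*pevopah*, *ziwap*); -fov when the stem ends in a voiced consonant (*diwab*, *dij*); -nuv when the stem ends in a vowel (*kipa*, *mi*, *pou*).
*tab*: final sound = /b/, a voiced consonant → -fov → *tabfov*.
*gotvip*: final sound = /p/, a voiceless consonant → -ren → *gotvipren*.

tabfov, gotvipren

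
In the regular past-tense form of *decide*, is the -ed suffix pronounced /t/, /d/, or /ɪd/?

/ɪd/

The stem *decide* ends in /t/ or /d/.
The -ed suffix is realized as /ɪd/ after /t, d/; as /t/ after other voiceless consonants; and as /d/ after other voiced sounds.
So -ed on *decide* is pronounced /ɪd/.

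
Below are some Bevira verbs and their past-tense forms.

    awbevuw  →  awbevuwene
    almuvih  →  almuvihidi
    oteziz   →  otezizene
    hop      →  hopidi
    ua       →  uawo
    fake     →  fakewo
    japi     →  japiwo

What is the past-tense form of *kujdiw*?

Looking at the final sound of each stem: -idi when the stem ends in a voiceless consonant (*almuvih*, *hop*); -ene when the stem ends in a voiced consonant (*awbevuw*, *oteziz*); -wo when the stem ends in a vowel (*ua*, *fake*, *japi*).
The final sound of *kujdiw* is /w/, which is a voiced consonant, so the suffix is -ene, giving *kujdiwene*.

kujdiwene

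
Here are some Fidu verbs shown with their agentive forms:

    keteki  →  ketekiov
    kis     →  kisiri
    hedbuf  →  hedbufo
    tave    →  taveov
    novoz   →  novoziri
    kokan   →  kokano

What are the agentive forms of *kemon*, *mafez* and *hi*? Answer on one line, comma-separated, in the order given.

kemono, mafeziri, hiov

The suffix is conditioned by the final sound: -iri when the stem ends in a sibilant (*kis*, *novoz*); -o when the stem ends in a non-sibilant consonant (*hedbuf*, *kokan*); -ov when the stem ends in a vowel (*keteki*, *tave*).
*kemon* — final sound /n/ (a non-sibilant consonant) → -o → *kemono*.
*mafez*: final sound = /z/, a sibilant → -iri → *mafeziri*.
The final sound of *hi* is /i/, which is a vowel, so the suffix is -ov, giving *hiov*.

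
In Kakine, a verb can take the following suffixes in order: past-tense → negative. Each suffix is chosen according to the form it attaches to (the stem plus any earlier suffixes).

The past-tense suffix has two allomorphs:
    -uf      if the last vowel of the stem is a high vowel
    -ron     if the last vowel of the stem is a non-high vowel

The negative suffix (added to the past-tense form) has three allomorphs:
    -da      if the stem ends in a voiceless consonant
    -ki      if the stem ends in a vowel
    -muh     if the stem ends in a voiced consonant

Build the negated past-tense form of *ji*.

jiufda

Since the last vowel of *ji* is /i/ (a high vowel), it takes -uf, giving *jiuf*.
Since the final sound of the past-tense form *jiuf* is /f/ (a voiceless consonant), it takes -da, giving *jiufda*.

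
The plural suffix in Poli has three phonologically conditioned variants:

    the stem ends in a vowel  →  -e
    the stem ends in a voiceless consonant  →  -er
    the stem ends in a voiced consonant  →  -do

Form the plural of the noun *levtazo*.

levtazoe

The final sound of *levtazo* is /o/, which is a vowel, so the suffix is -e, giving *levtazoe*.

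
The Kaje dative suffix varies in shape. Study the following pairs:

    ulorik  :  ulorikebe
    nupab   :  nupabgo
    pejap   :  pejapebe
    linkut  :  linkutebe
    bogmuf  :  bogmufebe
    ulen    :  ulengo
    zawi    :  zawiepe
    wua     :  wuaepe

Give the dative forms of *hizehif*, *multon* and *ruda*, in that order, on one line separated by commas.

The suffix is conditioned by the final sound: -ebe when the stem ends in a voiceless consonant (*ulorik*, *pejap*, *linkut*, *bogmuf*); -go when the stem ends in a voiced consonant (*nupab*, *ulen*); -epe when the stem ends in a vowel (*zawi*, *wua*).
*hizehif* — final sound /f/ (a voiceless consonant) → -ebe → *hizehifebe*.
*multon* — final sound /n/ (a voiced consonant) → -go → *multongo*.
The final sound of *ruda* is /a/, which is a vowel, so the suffix is -epe, giving *rudaepe*.

hizehifebe, multongo, rudaepe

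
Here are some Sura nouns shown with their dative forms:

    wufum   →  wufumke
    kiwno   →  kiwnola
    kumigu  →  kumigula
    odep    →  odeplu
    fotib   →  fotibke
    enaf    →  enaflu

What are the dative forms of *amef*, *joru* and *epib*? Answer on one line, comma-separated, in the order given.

Looking at the final sound of each stem: -lu when the stem ends in a voiceless consonant (*odep*, *enaf*); -ke when the stem ends in a voiced consonant (*wufum*, *fotib*); -la when the stem ends in a vowel (*kiwno*, *kumigu*).
Since the final sound of *amef* is /f/ (a voiceless consonant), it takes -lu, giving *ameflu*.
*joru* — final sound /u/ (a vowel) → -la → *jorula*.
The final sound of *epib* is /b/, which is a voiced consonant, so the suffix is -ke, giving *epibke*.

ameflu, jorula, epibke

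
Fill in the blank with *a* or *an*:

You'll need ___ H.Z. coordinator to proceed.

The indefinite article is chosen by the initial *sound* of the following word, not its spelling.
The initialism *H.Z.* is read letter by letter; the first letter, H, is pronounced /eɪtʃ/, which begins with a vowel sound.
So the article is *an*: You'll need an H.Z. coordinator to proceed.

an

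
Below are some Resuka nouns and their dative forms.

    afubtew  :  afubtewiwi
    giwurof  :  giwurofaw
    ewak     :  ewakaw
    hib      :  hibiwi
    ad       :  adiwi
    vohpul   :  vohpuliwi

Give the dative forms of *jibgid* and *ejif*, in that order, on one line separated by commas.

The pattern is voicing of the final consonant: -aw when the stem ends in a voiceless consonant (*giwurof*, *ewak*); -iwi when the stem ends in a voiced consonant (*afubtew*, *hib*, *ad*, *vohpul*).
Since the final consonant of *jibgid* is /d/ (voiced), it takes -iwi, giving *jibgidiwi*.
Since the final consonant of *ejif* is /f/ (voiceless), it takes -aw, giving *ejifaw*.

jibgidiwi, ejifaw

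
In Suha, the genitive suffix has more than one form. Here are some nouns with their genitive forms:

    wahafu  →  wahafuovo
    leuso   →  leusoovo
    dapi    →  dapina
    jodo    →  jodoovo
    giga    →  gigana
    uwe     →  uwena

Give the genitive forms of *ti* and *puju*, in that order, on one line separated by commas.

tina, pujuovo

The pattern is rounding harmony: -ovo when the last vowel of the stem is a rounded vowel (*wahafu*, *leuso*, *jodo*); -na when the last vowel of the stem is an unrounded vowel (*dapi*, *giga*, *uwe*).
Since the last vowel of *ti* is /i/ (an unrounded vowel), it takes -na, giving *tina*.
*puju* — last vowel /u/ (a rounded vowel) → -ovo → *pujuovo*.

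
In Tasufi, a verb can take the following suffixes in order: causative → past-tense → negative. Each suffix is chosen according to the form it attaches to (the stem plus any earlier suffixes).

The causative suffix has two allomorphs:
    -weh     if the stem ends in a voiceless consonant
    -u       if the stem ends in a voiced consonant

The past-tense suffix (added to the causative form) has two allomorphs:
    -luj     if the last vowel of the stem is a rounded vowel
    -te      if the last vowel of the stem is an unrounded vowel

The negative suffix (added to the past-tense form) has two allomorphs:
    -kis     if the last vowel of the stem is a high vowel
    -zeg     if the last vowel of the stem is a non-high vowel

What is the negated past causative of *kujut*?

The final consonant of *kujut* is /t/, which is voiceless, so the causative suffix is -weh, giving *kujutweh*.
The causative form *kujutweh* — last vowel /e/ (an unrounded vowel) → -te → *kujutwehte*.
The last vowel of the past-tense form *kujutwehte* is /e/, which is a non-high vowel, so the negative suffix is -zeg, giving *kujutwehtezeg*.

kujutwehtezeg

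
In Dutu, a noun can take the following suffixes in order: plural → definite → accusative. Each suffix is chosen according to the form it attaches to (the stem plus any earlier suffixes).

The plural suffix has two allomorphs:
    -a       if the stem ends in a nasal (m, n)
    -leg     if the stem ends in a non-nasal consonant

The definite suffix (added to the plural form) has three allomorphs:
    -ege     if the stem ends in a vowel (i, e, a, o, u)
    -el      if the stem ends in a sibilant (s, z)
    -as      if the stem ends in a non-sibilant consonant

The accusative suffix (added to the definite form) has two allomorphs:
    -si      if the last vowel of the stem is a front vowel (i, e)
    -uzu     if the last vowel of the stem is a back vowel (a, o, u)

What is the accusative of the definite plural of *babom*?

Since the final consonant of *babom* is /m/ (a nasal), it takes -a, giving *baboma*.
The plural form *baboma*: final sound = /a/, a vowel → -ege → *babomaege*.
Since the last vowel of the definite form *babomaege* is /e/ (a front vowel), it takes -si, giving *babomaegesi*.

babomaegesi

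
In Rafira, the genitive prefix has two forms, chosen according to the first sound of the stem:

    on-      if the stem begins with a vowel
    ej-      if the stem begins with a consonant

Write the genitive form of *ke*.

*ke*: first sound = /k/, a consonant → ej- → *ejke*.

ejke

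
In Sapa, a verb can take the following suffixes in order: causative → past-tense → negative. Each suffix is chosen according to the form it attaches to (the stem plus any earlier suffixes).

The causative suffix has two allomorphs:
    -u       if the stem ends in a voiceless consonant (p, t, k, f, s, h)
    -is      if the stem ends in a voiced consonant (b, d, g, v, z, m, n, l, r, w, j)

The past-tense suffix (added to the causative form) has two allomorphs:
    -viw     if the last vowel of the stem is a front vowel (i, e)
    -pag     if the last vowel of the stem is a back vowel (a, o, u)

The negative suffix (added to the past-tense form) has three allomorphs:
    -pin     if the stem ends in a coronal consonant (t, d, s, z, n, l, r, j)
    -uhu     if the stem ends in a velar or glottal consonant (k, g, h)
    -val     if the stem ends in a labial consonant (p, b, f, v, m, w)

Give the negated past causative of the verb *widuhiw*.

Since the final consonant of *widuhiw* is /w/ (voiced), it takes -is, giving *widuhiwis*.
The causative form *widuhiwis* — last vowel /i/ (a front vowel) → -viw → *widuhiwisviw*.
Since the final consonant of the past-tense form *widuhiwisviw* is /w/ (labial), it takes -val, giving *widuhiwisviwval*.

widuhiwisviwval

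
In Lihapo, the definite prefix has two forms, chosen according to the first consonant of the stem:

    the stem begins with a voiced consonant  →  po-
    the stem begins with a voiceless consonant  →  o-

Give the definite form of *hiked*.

ohiked

The first consonant of *hiked* is /h/, which is voiceless, so the prefix is o-, giving *ohiked*.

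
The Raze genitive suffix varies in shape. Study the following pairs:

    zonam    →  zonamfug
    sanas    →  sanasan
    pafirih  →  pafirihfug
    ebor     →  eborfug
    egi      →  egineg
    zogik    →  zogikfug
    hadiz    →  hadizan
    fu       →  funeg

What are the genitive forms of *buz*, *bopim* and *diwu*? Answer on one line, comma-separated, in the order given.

buzan, bopimfug, diwuneg

The alternation tracks the final sound of the stem — -an when the stem ends in a sibilant (*sanas*, *hadiz*); -fug when the stem ends in a non-sibilant consonant (*zonam*, *pafirih*, *ebor*, *zogik*); -neg when the stem ends in a vowel (*egi*, *fu*).
*buz*: final sound = /z/, a sibilant → -an → *buzan*.
The final sound of *bopim* is /m/, which is a non-sibilant consonant, so the suffix is -fug, giving *bopimfug*.
*diwu*: final sound = /u/, a vowel → -neg → *diwuneg*.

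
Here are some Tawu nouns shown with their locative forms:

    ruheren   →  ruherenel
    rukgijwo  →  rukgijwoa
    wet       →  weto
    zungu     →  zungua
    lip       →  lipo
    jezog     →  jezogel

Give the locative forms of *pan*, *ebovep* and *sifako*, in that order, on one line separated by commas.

Looking at the final sound of each stem: -o when the stem ends in a voiceless consonant (*wet*, *lip*); -el when the stem ends in a voiced consonant (*ruheren*, *jezog*); -a when the stem ends in a vowel (*rukgijwo*, *zungu*).
*pan*: final sound = /n/, a voiced consonant → -el → *panel*.
Since the final sound of *ebovep* is /p/ (a voiceless consonant), it takes -o, giving *ebovepo*.
*sifako*: final sound = /o/, a vowel → -a → *sifakoa*.

panel, ebovepo, sifakoa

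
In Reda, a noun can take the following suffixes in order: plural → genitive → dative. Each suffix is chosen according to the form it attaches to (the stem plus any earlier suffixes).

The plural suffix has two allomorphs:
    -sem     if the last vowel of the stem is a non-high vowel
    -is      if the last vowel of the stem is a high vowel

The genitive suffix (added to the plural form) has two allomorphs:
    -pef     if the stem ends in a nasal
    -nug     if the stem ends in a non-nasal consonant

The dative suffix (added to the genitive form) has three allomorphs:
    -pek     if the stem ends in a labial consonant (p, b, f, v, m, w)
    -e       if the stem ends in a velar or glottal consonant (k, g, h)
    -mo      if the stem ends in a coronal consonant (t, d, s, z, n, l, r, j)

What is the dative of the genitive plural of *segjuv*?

segjuvisnuge

*segjuv*: last vowel = /u/, a high vowel → -is → *segjuvis*.
The final consonant of the plural form *segjuvis* is /s/, which is non-nasal, so the genitive suffix is -nug, giving *segjuvisnug*.
The genitive form *segjuvisnug* — final consonant /g/ (velar/glottal) → -e → *segjuvisnuge*.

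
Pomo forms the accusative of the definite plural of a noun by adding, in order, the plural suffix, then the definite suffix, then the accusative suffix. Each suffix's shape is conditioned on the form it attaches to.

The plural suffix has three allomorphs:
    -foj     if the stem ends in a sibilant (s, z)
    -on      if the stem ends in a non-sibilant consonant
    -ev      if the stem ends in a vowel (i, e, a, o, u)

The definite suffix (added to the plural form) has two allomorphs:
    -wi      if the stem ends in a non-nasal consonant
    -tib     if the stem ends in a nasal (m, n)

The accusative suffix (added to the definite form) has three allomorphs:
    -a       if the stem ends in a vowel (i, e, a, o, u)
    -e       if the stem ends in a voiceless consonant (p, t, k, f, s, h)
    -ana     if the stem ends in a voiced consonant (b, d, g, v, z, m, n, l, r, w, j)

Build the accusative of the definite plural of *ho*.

hoevwia

*ho*: final sound = /o/, a vowel → -ev → *hoev*.
The final consonant of the plural form *hoev* is /v/, which is non-nasal, so the definite suffix is -wi, giving *hoevwi*.
The definite form *hoevwi*: final sound = /i/, a vowel → -a → *hoevwia*.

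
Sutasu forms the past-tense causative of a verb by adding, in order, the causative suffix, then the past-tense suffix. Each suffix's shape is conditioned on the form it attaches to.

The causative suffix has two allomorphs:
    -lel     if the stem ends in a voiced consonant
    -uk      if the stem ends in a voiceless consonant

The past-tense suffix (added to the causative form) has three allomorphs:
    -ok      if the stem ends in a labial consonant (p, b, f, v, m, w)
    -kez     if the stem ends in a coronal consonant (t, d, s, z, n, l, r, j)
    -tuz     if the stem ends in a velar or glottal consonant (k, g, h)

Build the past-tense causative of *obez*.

The final consonant of *obez* is /z/, which is voiced, so the causative suffix is -lel, giving *obezlel*.
The causative form *obezlel* — final consonant /l/ (coronal) → -kez → *obezlelkez*.

obezlelkez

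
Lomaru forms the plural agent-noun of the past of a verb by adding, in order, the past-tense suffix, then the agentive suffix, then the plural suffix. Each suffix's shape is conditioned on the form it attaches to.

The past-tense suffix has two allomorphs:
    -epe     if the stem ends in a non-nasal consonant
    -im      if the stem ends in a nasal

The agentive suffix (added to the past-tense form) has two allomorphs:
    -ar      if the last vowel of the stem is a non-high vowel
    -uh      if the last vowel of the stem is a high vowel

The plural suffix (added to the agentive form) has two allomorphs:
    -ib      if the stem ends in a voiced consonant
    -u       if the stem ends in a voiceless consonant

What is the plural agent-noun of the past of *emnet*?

*emnet* — final consonant /t/ (non-nasal) → -epe → *emnetepe*.
Since the last vowel of the past-tense form *emnetepe* is /e/ (a non-high vowel), it takes -ar, giving *emnetepear*.
Since the final consonant of the agentive form *emnetepear* is /r/ (voiced), it takes -ib, giving *emnetepearib*.

emnetepearib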